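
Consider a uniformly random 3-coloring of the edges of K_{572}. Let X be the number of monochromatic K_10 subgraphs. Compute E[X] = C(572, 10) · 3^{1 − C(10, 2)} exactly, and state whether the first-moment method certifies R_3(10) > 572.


E[X] = C(572, 10) · 3^{1 − 45} = 954640815642161682606 · 3^{−44} = 954640815642161682606/984770902183611232881.
As a reduced fraction: E[X] = 106071201738017964734/109418989131512359209 ≈ 0.96940.
Is E[X] < 1? YES.
Since E[X] < 1, there exists a 3-coloring of K_{572} with no monochromatic K_10; hence R_3(10) > 572.

E[X] = 106071201738017964734/109418989131512359209 ≈ 0.96940; E[X] < 1, so R_3(10) > 572.


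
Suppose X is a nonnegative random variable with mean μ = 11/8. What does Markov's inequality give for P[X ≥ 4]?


μ = E[X] = 11/8, a = 4.
Markov: P[X ≥ 4] ≤ μ/a = (11/8)/4 = 11/32.
Numerically: ≈ 0.34375.
(Since a = 4 > μ = 1.37500, the bound 11/32 is < 1 and informative.)

P[X ≥ 4] ≤ 11/32 ≈ 0.34375.


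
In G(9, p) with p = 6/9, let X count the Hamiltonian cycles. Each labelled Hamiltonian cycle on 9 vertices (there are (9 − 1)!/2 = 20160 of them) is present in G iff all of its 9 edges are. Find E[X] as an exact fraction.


K_9 has (9 − 1)!/2 = 20160 labelled Hamiltonian cycles.
For each such Hamiltonian cycle H, let X_H = 1 if all 9 edges of H are present in G. Then P[X_H = 1] = p^{9} = (2/3)^{9} = 512/19683.
By linearity of expectation: E[X] = Σ_H E[X_H] = 20160 · p^{9} = 20160 · 512/19683 = 1146880/2187.
Numerically: E[X] ≈ 524.408.

E[X] = 20160 · (2/3)^{9} = 1146880/2187 ≈ 524.408.


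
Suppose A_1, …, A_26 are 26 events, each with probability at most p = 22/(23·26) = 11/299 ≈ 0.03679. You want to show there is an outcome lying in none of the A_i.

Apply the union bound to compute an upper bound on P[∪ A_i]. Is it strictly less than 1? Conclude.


Union bound: P[∪_{i=1}^{26} A_i] ≤ Σ_i P[A_i] ≤ 26·p = 26·(11/299) = 22/23.
Numerically: 22/23 ≈ 0.95652.
Is 22/23 < 1? YES.
Since P[∪ A_i] ≤ 22/23 < 1, the complement has P[∩ A_i^c] ≥ 1 − 22/23 = 1/23 > 0, so some outcome avoids every A_i.

26·p = 22/23 ≈ 0.95652; existence CERTIFIED by the union bound.


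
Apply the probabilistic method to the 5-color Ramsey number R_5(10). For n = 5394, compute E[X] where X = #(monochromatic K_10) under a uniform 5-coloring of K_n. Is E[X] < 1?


E[X] = C(5394, 10) · 5^{1 − 45} = 5697982524930156243149785372878 · 5^{−44} = 5697982524930156243149785372878/5684341886080801486968994140625.
As a reduced fraction: E[X] = 5697982524930156243149785372878/5684341886080801486968994140625 ≈ 1.0024.
Is E[X] < 1? NO.
Since E[X] ≥ 1, the first-moment bound is inconclusive at n = 5394; it does NOT by itself certify R_5(10) > 5394.

E[X] = 5697982524930156243149785372878/5684341886080801486968994140625 ≈ 1.0024; E[X] ≥ 1; first-moment method inconclusive here.


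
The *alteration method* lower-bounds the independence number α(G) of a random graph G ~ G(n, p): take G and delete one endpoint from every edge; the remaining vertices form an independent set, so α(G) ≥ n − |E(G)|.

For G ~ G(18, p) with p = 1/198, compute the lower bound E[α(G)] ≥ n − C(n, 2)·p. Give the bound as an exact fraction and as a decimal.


E[|E(G)|] = C(18, 2)·p = 153 · (1/198) = 17/22.
E[α(G)] ≥ n − E[|E(G)|] = 18 − 17/22 = 379/22.
Numerically: ≈ 17.227273.
(This is only a lower bound; the true E[α(G)] may be larger.)

E[α(G)] ≥ 379/22 ≈ 17.227273.


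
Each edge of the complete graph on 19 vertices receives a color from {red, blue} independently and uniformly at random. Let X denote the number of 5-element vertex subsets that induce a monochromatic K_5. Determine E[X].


Let X = Σ_S X_S over the C(19, 5) = 11628 subsets S of size 5, where X_S = 1 if the K_5 on S is monochromatic.
For a fixed S, the K_5 on S has C(5, 2) = 10 edges. P[all 10 edges red] = (1/2)^10, and likewise for blue, so P[monochromatic] = 2·(1/2)^10 = 2^{1 − 10} = 1/512.
Summing: E[X] = C(19, 5) · 2^{1 − 10} = 11628 · 1/512 = 2907/128.
Numerically: E[X] ≈ 22.71094.

E[X] = C(19,5)·2^(1−C(5,2)) = 2907/128 ≈ 22.71094.


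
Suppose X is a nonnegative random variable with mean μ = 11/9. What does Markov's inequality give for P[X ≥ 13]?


μ = E[X] = 11/9, a = 13.
Markov: P[X ≥ 13] ≤ μ/a = (11/9)/13 = 11/117.
Numerically: ≈ 0.0940.
(Since a = 13 > μ = 1.2222, the bound 11/117 is < 1 and informative.)

P[X ≥ 13] ≤ 11/117 ≈ 0.0940.


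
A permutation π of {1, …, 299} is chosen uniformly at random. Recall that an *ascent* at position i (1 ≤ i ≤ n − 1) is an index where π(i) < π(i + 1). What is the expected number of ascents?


Write X = Σ X_I over i = 1, …, 298, with X_I the indicator of one ascent.
There are 298 indicators.
For each fixed i, the pair (π(i), π(i+1)) is a uniformly random ordered pair of distinct values from {1, …, 299}; by symmetry P[π(i) < π(i+1)] = 1/2.
By linearity: E[X] = 298 · (1/2) = (299 − 1) · (1/2) = 149 ≈ 149.00000.

E[X] = 149 = 149.00000.


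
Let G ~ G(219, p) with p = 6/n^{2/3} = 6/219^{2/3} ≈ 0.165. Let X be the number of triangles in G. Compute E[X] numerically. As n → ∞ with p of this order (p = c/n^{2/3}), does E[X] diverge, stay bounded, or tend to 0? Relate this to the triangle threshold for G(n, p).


Number of potential triangles: C(219, 3) = 1726669.
Each occurs with probability p³ ≈ (0.165)³ ≈ 4.50366e-03.
By linearity: E[X] = C(219, 3)·p³ ≈ 1726669 · 4.50366e-03 ≈ 7776.329.
Since α = 2/3 < 1, p = c/n^{2/3} ≫ 1/n is above the triangle threshold p ~ 1/n. Asymptotically E[X] ~ (c³/6)·n^{3(1−α)} = (6³/6)·n^{1} → ∞; triangles are abundant w.h.p.

E[X] ≈ 7776.329; in regime p = Θ(1/n^{2/3}) E[X] diverges (above the triangle threshold p ~ 1/n).


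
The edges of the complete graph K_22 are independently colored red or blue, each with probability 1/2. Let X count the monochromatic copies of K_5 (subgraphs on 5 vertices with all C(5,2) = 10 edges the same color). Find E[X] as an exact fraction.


Let X = Σ_S X_S over the C(22, 5) = 26334 subsets S of size 5, where X_S = 1 if the K_5 on S is monochromatic.
For a fixed S, the K_5 on S has C(5, 2) = 10 edges. P[all 10 edges red] = (1/2)^10, and likewise for blue, so P[monochromatic] = 2·(1/2)^10 = 2^{1 − 10} = 1/512.
By linearity: E[X] = C(22, 5) · 2^{1 − 10} = 26334 · 1/512 = 13167/256.
Numerically: E[X] ≈ 51.4336.

E[X] = C(22,5)·2^(1−C(5,2)) = 13167/256 ≈ 51.4336.


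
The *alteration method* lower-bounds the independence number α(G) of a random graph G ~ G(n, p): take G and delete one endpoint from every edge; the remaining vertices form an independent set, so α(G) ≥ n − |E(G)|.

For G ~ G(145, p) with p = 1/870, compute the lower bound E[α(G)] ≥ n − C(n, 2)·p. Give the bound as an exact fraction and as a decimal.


E[|E(G)|] = C(145, 2)·p = 10440 · (1/870) = 12.
E[α(G)] ≥ n − E[|E(G)|] = 145 − 12 = 133.
Numerically: ≈ 133.000.
(This is only a lower bound; the true E[α(G)] may be larger.)

E[α(G)] ≥ 133 ≈ 133.000.


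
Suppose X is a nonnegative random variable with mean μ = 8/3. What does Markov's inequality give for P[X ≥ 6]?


μ = E[X] = 8/3, a = 6.
Markov: P[X ≥ 6] ≤ μ/a = (8/3)/6 = 4/9.
Numerically: ≈ 0.4444.
(Since a = 6 > μ = 2.6667, the bound 4/9 is < 1 and informative.)

P[X ≥ 6] ≤ 4/9 ≈ 0.4444.


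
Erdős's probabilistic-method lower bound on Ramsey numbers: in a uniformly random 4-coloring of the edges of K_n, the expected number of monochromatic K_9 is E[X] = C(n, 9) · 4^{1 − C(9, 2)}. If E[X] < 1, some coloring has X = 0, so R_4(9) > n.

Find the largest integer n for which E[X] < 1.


We need C(n, 9) · 4^{1 − 36} < 1, i.e. C(n, 9) < 4^{36 − 1} = 1180591620717411303424.
Check values of n near the boundary:
  n = 909: C(909, 9) = 1122169012923711463931; 1122169012923711463931 < 1180591620717411303424? YES
  n = 910: C(910, 9) = 1133378248346922788210; 1133378248346922788210 < 1180591620717411303424? YES
  n = 911: C(911, 9) = 1144686900492291197405; 1144686900492291197405 < 1180591620717411303424? YES
  n = 912: C(912, 9) = 1156095740032081475120; 1156095740032081475120 < 1180591620717411303424? YES
  n = 913: C(913, 9) = 1167605542753639808390; 1167605542753639808390 < 1180591620717411303424? YES
  n = 914: C(914, 9) = 1179217089587653905932; 1179217089587653905932 < 1180591620717411303424? YES
  n = 915: C(915, 9) = 1190931166636537885130; 1190931166636537885130 < 1180591620717411303424? NO
  n = 916: C(916, 9) = 1202748565202942340440; 1202748565202942340440 < 1180591620717411303424? NO
The largest n with C(n, 9) < 1180591620717411303424 is n = 914 (where E[X] = 294804272396913476483/295147905179352825856 ≈ 0.999). Hence R_4(9) > 914, i.e. R_4(9) ≥ 915.

Largest n = 914; hence R_4(9) > 914.


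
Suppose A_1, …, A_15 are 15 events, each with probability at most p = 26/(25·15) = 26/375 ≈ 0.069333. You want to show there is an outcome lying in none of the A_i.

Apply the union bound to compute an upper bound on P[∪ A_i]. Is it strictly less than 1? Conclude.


Union bound: P[∪_{i=1}^{15} A_i] ≤ Σ_i P[A_i] ≤ 15·p = 15·(26/375) = 26/25.
Numerically: 26/25 ≈ 1.040000.
Is 26/25 < 1? NO.
Since the bound 26/25 is ≥ 1, the union bound is uninformative here; it does NOT by itself certify existence.

15·p = 26/25 ≈ 1.040000; existence NOT certified by the union bound.


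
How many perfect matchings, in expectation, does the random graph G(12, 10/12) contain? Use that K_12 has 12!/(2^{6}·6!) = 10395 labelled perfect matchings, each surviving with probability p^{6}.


K_12 has 12!/(2^{6}·6!) = 10395 labelled perfect matchings.
For each such perfect matching H, let X_H = 1 if all 6 edges of H are present in G. Then P[X_H = 1] = p^{6} = (5/6)^{6} = 15625/46656.
By linearity: E[X] = Σ_H E[X_H] = 10395 · p^{6} = 10395 · 15625/46656 = 6015625/1728.
Numerically: E[X] ≈ 3481.3.

E[X] = 10395 · (5/6)^{6} = 6015625/1728 ≈ 3481.3.


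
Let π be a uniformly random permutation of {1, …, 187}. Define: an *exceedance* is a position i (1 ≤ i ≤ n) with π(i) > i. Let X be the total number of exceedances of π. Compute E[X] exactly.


Write X = Σ_{i=1}^{187} X_i, where X_i = 1_{π(i) > i}.
For each fixed i, π(i) is uniform over {1, …, 187} (marginal of a uniform permutation), so P[π(i) > i] = (n − i)/n. Summing: Σ_{i=1}^{187} (n − i)/n = (0 + 1 + … + 186)/187 = 187(187 − 1)/(2·187) = (187 − 1)/2.
Hence E[X] = Σ_{i=1}^{187} (187 − i)/187 = 93 ≈ 93.00000.

E[X] = 93 = 93.00000.


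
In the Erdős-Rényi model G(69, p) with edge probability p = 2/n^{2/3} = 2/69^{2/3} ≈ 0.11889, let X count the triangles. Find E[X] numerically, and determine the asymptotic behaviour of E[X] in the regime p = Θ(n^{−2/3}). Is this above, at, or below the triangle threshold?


Number of potential triangles: C(69, 3) = 52394.
Each occurs with probability p³ ≈ (0.11889)³ ≈ 1.6803193e-03.
By linearity: E[X] = C(69, 3)·p³ ≈ 52394 · 1.6803193e-03 ≈ 88.03865.
Since α = 2/3 < 1, p = c/n^{2/3} ≫ 1/n is above the triangle threshold p ~ 1/n. Asymptotically E[X] ~ (c³/6)·n^{3(1−α)} = (2³/6)·n^{1} → ∞; triangles are abundant w.h.p.

E[X] ≈ 88.03865; in regime p = Θ(1/n^{2/3}) E[X] diverges (above the triangle threshold p ~ 1/n).


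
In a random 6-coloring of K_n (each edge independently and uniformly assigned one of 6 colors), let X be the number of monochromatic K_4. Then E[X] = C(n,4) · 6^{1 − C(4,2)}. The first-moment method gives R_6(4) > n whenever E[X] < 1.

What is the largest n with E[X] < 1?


We need C(n, 4) · 6^{1 − 6} < 1, i.e. C(n, 4) < 6^{6 − 1} = 7776.
Check values of n near the boundary:
  n = 17: C(17, 4) = 2380; 2380 < 7776? YES
  n = 18: C(18, 4) = 3060; 3060 < 7776? YES
  n = 19: C(19, 4) = 3876; 3876 < 7776? YES
  n = 20: C(20, 4) = 4845; 4845 < 7776? YES
  n = 21: C(21, 4) = 5985; 5985 < 7776? YES
  n = 22: C(22, 4) = 7315; 7315 < 7776? YES
  n = 23: C(23, 4) = 8855; 8855 < 7776? NO
  n = 24: C(24, 4) = 10626; 10626 < 7776? NO
The largest n with C(n, 4) < 7776 is n = 22 (where E[X] = 7315/7776 ≈ 0.94072). Hence R_6(4) > 22, i.e. R_6(4) ≥ 23.

Largest n = 22; hence R_6(4) > 22.


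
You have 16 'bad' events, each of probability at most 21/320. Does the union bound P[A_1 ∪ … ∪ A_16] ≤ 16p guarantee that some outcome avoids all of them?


Union bound: P[∪_{i=1}^{16} A_i] ≤ Σ_i P[A_i] ≤ 16·p = 16·(21/320) = 21/20.
Numerically: 21/20 ≈ 1.050.
Is 21/20 < 1? NO.
Since the bound 21/20 is ≥ 1, the union bound is uninformative here; it does NOT by itself certify existence.

16·p = 21/20 ≈ 1.050; existence NOT certified by the union bound.


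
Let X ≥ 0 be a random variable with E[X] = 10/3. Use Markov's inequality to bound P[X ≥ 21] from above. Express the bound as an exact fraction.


μ = E[X] = 10/3, a = 21.
Markov: P[X ≥ 21] ≤ μ/a = (10/3)/21 = 10/63.
Numerically: ≈ 0.15873.
(Since a = 21 > μ = 3.33333, the bound 10/63 is < 1 and informative.)

P[X ≥ 21] ≤ 10/63 ≈ 0.15873.


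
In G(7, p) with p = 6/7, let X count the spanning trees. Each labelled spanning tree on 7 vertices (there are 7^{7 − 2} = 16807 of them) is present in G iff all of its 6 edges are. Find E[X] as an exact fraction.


K_7 has 7^{7 − 2} = 16807 labelled spanning trees.
For each such spanning tree H, let X_H = 1 if all 6 edges of H are present in G. Then P[X_H = 1] = p^{6} = (6/7)^{6} = 46656/117649.
By linearity of expectation: E[X] = Σ_H E[X_H] = 16807 · p^{6} = 16807 · 46656/117649 = 46656/7.
Numerically: E[X] ≈ 6.67e+03.

E[X] = 16807 · (6/7)^{6} = 46656/7 ≈ 6.67e+03.


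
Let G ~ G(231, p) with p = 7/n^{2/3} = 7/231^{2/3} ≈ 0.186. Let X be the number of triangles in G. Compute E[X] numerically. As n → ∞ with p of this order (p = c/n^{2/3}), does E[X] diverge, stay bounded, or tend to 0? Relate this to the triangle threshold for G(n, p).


Number of potential triangles: C(231, 3) = 2027795.
Each occurs with probability p³ ≈ (0.186)³ ≈ 6.42792e-03.
By linearity: E[X] = C(231, 3)·p³ ≈ 2027795 · 6.42792e-03 ≈ 13034.495.
Since α = 2/3 < 1, p = c/n^{2/3} ≫ 1/n is above the triangle threshold p ~ 1/n. Asymptotically E[X] ~ (c³/6)·n^{3(1−α)} = (7³/6)·n^{1} → ∞; triangles are abundant w.h.p.

E[X] ≈ 13034.495; in regime p = Θ(1/n^{2/3}) E[X] diverges (above the triangle threshold p ~ 1/n).


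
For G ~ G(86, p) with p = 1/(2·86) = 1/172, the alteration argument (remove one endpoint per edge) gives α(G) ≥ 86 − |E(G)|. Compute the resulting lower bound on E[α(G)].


E[|E(G)|] = C(86, 2)·p = 3655 · (1/172) = 85/4.
E[α(G)] ≥ n − E[|E(G)|] = 86 − 85/4 = 259/4.
Numerically: ≈ 64.750000.
(This is only a lower bound; the true E[α(G)] may be larger.)

E[α(G)] ≥ 259/4 ≈ 64.750000.


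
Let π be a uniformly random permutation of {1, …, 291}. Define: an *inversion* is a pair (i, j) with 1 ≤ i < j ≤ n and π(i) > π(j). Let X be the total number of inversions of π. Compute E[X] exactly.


Write X = Σ X_I over the C(291, 2) = 42195 pairs i < j, with X_I the indicator of one inversion.
There are 42195 indicators.
For each fixed pair i < j, the values π(i) and π(j) are two distinct elements of {1, …, 291} in uniformly random order; by symmetry P[π(i) > π(j)] = 1/2.
By linearity: E[X] = 42195 · (1/2) = C(291, 2) · (1/2) = 42195/2 = 42195/2 ≈ 21097.500000.

E[X] = 42195/2 = 21097.500000.


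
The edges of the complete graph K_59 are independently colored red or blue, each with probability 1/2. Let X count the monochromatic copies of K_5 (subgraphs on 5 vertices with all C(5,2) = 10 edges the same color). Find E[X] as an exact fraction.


Let X = Σ_S X_S over the C(59, 5) = 5006386 subsets S of size 5, where X_S = 1 if the K_5 on S is monochromatic.
For a fixed S, the K_5 on S has C(5, 2) = 10 edges. P[all 10 edges red] = (1/2)^10, and likewise for blue, so P[monochromatic] = 2·(1/2)^10 = 2^{1 − 10} = 1/512.
Summing: E[X] = C(59, 5) · 2^{1 − 10} = 5006386 · 1/512 = 2503193/256.
Numerically: E[X] ≈ 9778.09766.

E[X] = C(59,5)·2^(1−C(5,2)) = 2503193/256 ≈ 9778.09766.


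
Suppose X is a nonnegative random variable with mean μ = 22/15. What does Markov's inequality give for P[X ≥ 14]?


μ = E[X] = 22/15, a = 14.
Markov: P[X ≥ 14] ≤ μ/a = (22/15)/14 = 11/105.
Numerically: ≈ 0.1048.
(Since a = 14 > μ = 1.4667, the bound 11/105 is < 1 and informative.)

P[X ≥ 14] ≤ 11/105 ≈ 0.1048.


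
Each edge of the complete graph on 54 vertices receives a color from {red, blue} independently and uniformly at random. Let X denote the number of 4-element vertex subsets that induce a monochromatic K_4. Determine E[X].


Let X = Σ_S X_S over the C(54, 4) = 316251 subsets S of size 4, where X_S = 1 if the K_4 on S is monochromatic.
For a fixed S, the K_4 on S has C(4, 2) = 6 edges. P[all 6 edges red] = (1/2)^6, and likewise for blue, so P[monochromatic] = 2·(1/2)^6 = 2^{1 − 6} = 1/32.
By linearity: E[X] = C(54, 4) · 2^{1 − 6} = 316251 · 1/32 = 316251/32.
Numerically: E[X] ≈ 9882.843750.

E[X] = C(54,4)·2^(1−C(4,2)) = 316251/32 ≈ 9882.843750.


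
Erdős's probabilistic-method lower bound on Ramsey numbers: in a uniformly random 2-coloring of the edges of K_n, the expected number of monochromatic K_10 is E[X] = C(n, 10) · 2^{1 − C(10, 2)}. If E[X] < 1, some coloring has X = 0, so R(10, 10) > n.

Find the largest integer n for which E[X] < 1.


We need C(n, 10) · 2^{1 − 45} < 1, i.e. C(n, 10) < 2^{45 − 1} = 17592186044416.
Check values of n near the boundary:
  n = 99: C(99, 10) = 15579278510796; 15579278510796 < 17592186044416? YES
  n = 100: C(100, 10) = 17310309456440; 17310309456440 < 17592186044416? YES
  n = 101: C(101, 10) = 19212541264840; 19212541264840 < 17592186044416? NO
The largest n with C(n, 10) < 17592186044416 is n = 100 (where E[X] = 2163788682055/2199023255552 ≈ 0.984). Hence R(10, 10) > 100, i.e. R(10, 10) ≥ 101.

Largest n = 100; hence R(10, 10) > 100.


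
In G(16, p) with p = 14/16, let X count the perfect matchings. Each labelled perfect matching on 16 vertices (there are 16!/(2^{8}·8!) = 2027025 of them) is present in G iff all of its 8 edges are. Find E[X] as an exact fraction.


K_16 has 16!/(2^{8}·8!) = 2027025 labelled perfect matchings.
For each such perfect matching H, let X_H = 1 if all 8 edges of H are present in G. Then P[X_H = 1] = p^{8} = (7/8)^{8} = 5764801/16777216.
By linearity: E[X] = Σ_H E[X_H] = 2027025 · p^{8} = 2027025 · 5764801/16777216 = 11685395747025/16777216.
Numerically: E[X] ≈ 696504.

E[X] = 2027025 · (7/8)^{8} = 11685395747025/16777216 ≈ 696504.


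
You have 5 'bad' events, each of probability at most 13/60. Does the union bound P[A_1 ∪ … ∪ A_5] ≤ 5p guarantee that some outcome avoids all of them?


Union bound: P[∪_{i=1}^{5} A_i] ≤ Σ_i P[A_i] ≤ 5·p = 5·(13/60) = 13/12.
Numerically: 13/12 ≈ 1.083.
Is 13/12 < 1? NO.
Since the bound 13/12 is ≥ 1, the union bound is uninformative here; it does NOT by itself certify existence.

5·p = 13/12 ≈ 1.083; existence NOT certified by the union bound.


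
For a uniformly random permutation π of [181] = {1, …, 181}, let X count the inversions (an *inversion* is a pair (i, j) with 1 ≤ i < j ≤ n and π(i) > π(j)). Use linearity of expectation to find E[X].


Write X = Σ X_I over the C(181, 2) = 16290 pairs i < j, with X_I the indicator of one inversion.
There are 16290 indicators.
For each fixed pair i < j, the values π(i) and π(j) are two distinct elements of {1, …, 181} in uniformly random order; by symmetry P[π(i) > π(j)] = 1/2.
By linearity: E[X] = 16290 · (1/2) = C(181, 2) · (1/2) = 16290/2 = 8145 ≈ 8145.0000.

E[X] = 8145 = 8145.0000.


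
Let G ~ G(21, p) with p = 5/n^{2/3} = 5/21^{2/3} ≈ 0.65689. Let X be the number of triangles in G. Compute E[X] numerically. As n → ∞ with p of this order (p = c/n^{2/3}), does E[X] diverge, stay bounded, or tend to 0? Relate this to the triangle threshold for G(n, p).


Number of potential triangles: C(21, 3) = 1330.
Each occurs with probability p³ ≈ (0.65689)³ ≈ 2.8344671e-01.
By linearity: E[X] = C(21, 3)·p³ ≈ 1330 · 2.8344671e-01 ≈ 376.98413.
Since α = 2/3 < 1, p = c/n^{2/3} ≫ 1/n is above the triangle threshold p ~ 1/n. Asymptotically E[X] ~ (c³/6)·n^{3(1−α)} = (5³/6)·n^{1} → ∞; triangles are abundant w.h.p.

E[X] ≈ 376.98413; in regime p = Θ(1/n^{2/3}) E[X] diverges (above the triangle threshold p ~ 1/n).


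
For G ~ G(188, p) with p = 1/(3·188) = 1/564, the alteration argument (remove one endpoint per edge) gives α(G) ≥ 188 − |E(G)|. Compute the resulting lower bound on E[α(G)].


E[|E(G)|] = C(188, 2)·p = 17578 · (1/564) = 187/6.
E[α(G)] ≥ n − E[|E(G)|] = 188 − 187/6 = 941/6.
Numerically: ≈ 156.83333.
(This is only a lower bound; the true E[α(G)] may be larger.)

E[α(G)] ≥ 941/6 ≈ 156.83333.


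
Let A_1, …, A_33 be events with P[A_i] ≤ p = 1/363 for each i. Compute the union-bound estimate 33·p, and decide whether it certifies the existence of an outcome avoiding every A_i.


Union bound: P[∪_{i=1}^{33} A_i] ≤ Σ_i P[A_i] ≤ 33·p = 33·(1/363) = 1/11.
Numerically: 1/11 ≈ 0.091.
Is 1/11 < 1? YES.
Since P[∪ A_i] ≤ 1/11 < 1, the complement has P[∩ A_i^c] ≥ 1 − 1/11 = 10/11 > 0, so some outcome avoids every A_i.

33·p = 1/11 ≈ 0.091; existence CERTIFIED by the union bound.


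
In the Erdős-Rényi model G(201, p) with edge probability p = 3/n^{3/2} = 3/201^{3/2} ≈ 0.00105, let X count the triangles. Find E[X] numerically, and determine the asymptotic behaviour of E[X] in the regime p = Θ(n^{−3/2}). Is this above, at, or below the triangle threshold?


Number of potential triangles: C(201, 3) = 1333300.
Each occurs with probability p³ ≈ (0.00105)³ ≈ 1.16676e-09.
By linearity: E[X] = C(201, 3)·p³ ≈ 1333300 · 1.16676e-09 ≈ 0.002.
Since α = 3/2 > 1, p = c/n^{3/2} = o(1/n) is below the triangle threshold p ~ 1/n. Asymptotically E[X] ~ (c³/6)·n^{3(1−α)} = (3³/6)·n^{-1.5} → 0, so by Markov's inequality G has no triangles w.h.p.

E[X] ≈ 0.002; in regime p = Θ(1/n^{3/2}) E[X] tends to 0 (below the triangle threshold p ~ 1/n).


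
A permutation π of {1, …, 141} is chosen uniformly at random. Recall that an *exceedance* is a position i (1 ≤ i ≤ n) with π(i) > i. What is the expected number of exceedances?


Write X = Σ_{i=1}^{141} X_i, where X_i = 1_{π(i) > i}.
For each fixed i, π(i) is uniform over {1, …, 141} (marginal of a uniform permutation), so P[π(i) > i] = (n − i)/n. Summing: Σ_{i=1}^{141} (n − i)/n = (0 + 1 + … + 140)/141 = 141(141 − 1)/(2·141) = (141 − 1)/2.
Hence E[X] = Σ_{i=1}^{141} (141 − i)/141 = 70 ≈ 70.0000.

E[X] = 70 = 70.0000.


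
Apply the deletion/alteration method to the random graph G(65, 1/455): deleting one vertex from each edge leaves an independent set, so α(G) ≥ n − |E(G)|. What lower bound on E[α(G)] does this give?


E[|E(G)|] = C(65, 2)·p = 2080 · (1/455) = 32/7.
E[α(G)] ≥ n − E[|E(G)|] = 65 − 32/7 = 423/7.
Numerically: ≈ 60.429.
(This is only a lower bound; the true E[α(G)] may be larger.)

E[α(G)] ≥ 423/7 ≈ 60.429.


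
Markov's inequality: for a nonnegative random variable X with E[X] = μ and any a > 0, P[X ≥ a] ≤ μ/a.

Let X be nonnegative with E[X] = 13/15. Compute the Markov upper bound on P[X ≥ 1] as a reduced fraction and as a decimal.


μ = E[X] = 13/15, a = 1.
Markov: P[X ≥ 1] ≤ μ/a = (13/15)/1 = 13/15.
Numerically: ≈ 0.86667.
(Since a = 1 > μ = 0.86667, the bound 13/15 is < 1 and informative.)

P[X ≥ 1] ≤ 13/15 ≈ 0.86667.


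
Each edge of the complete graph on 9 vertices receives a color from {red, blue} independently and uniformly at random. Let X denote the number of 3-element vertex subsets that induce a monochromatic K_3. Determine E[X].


Let X = Σ_S X_S over the C(9, 3) = 84 subsets S of size 3, where X_S = 1 if the K_3 on S is monochromatic.
For a fixed S, the K_3 on S has C(3, 2) = 3 edges. P[all 3 edges red] = (1/2)^3, and likewise for blue, so P[monochromatic] = 2·(1/2)^3 = 2^{1 − 3} = 1/4.
By linearity of expectation: E[X] = C(9, 3) · 2^{1 − 3} = 84 · 1/4 = 21.
Numerically: E[X] ≈ 21.000000.

E[X] = C(9,3)·2^(1−C(3,2)) = 21 ≈ 21.000000.


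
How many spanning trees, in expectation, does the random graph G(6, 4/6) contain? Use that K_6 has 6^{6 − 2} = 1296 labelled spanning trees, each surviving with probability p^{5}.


K_6 has 6^{6 − 2} = 1296 labelled spanning trees.
For each such spanning tree H, let X_H = 1 if all 5 edges of H are present in G. Then P[X_H = 1] = p^{5} = (2/3)^{5} = 32/243.
By linearity of expectation: E[X] = Σ_H E[X_H] = 1296 · p^{5} = 1296 · 32/243 = 512/3.
Numerically: E[X] ≈ 171.

E[X] = 1296 · (2/3)^{5} = 512/3 ≈ 171.


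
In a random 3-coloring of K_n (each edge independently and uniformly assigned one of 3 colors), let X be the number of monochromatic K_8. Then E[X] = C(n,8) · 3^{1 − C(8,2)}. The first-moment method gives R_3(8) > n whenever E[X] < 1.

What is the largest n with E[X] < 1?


We need C(n, 8) · 3^{1 − 28} < 1, i.e. C(n, 8) < 3^{28 − 1} = 7625597484987.
Check values of n near the boundary:
  n = 150: C(150, 8) = 5257211409450; 5257211409450 < 7625597484987? YES
  n = 151: C(151, 8) = 5551321138650; 5551321138650 < 7625597484987? YES
  n = 152: C(152, 8) = 5859727868575; 5859727868575 < 7625597484987? YES
  n = 153: C(153, 8) = 6183023199255; 6183023199255 < 7625597484987? YES
  n = 154: C(154, 8) = 6521818990995; 6521818990995 < 7625597484987? YES
  n = 155: C(155, 8) = 6876747915675; 6876747915675 < 7625597484987? YES
  n = 156: C(156, 8) = 7248464019225; 7248464019225 < 7625597484987? YES
  n = 157: C(157, 8) = 7637643295425; 7637643295425 < 7625597484987? NO
  n = 158: C(158, 8) = 8044984271181; 8044984271181 < 7625597484987? NO
  n = 159: C(159, 8) = 8471208603429; 8471208603429 < 7625597484987? NO
The largest n with C(n, 8) < 7625597484987 is n = 156 (where E[X] = 805384891025/847288609443 ≈ 0.950544). Hence R_3(8) > 156, i.e. R_3(8) ≥ 157.

Largest n = 156; hence R_3(8) > 156.


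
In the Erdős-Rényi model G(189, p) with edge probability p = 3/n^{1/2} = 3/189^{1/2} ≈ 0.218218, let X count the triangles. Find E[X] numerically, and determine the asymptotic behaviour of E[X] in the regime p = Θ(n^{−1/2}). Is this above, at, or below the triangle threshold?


Number of potential triangles: C(189, 3) = 1107414.
Each occurs with probability p³ ≈ (0.218218)³ ≈ 1.03913281e-02.
By linearity: E[X] = C(189, 3)·p³ ≈ 1107414 · 1.03913281e-02 ≈ 11507.502224.
Since α = 1/2 < 1, p = c/n^{1/2} ≫ 1/n is above the triangle threshold p ~ 1/n. Asymptotically E[X] ~ (c³/6)·n^{3(1−α)} = (3³/6)·n^{1.5} → ∞; triangles are abundant w.h.p.

E[X] ≈ 11507.502224; in regime p = Θ(1/n^{1/2}) E[X] diverges (above the triangle threshold p ~ 1/n).


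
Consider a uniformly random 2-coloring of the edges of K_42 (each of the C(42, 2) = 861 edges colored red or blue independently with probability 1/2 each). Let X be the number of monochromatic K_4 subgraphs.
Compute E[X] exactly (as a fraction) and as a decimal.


Let X = Σ_S X_S over the C(42, 4) = 111930 subsets S of size 4, where X_S = 1 if the K_4 on S is monochromatic.
For a fixed S, the K_4 on S has C(4, 2) = 6 edges. P[all 6 edges red] = (1/2)^6, and likewise for blue, so P[monochromatic] = 2·(1/2)^6 = 2^{1 − 6} = 1/32.
Summing: E[X] = C(42, 4) · 2^{1 − 6} = 111930 · 1/32 = 55965/16.
Numerically: E[X] ≈ 3497.812500.

E[X] = C(42,4)·2^(1−C(4,2)) = 55965/16 ≈ 3497.812500.


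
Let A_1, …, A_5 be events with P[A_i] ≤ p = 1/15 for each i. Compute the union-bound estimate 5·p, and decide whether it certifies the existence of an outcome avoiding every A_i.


Union bound: P[∪_{i=1}^{5} A_i] ≤ Σ_i P[A_i] ≤ 5·p = 5·(1/15) = 1/3.
Numerically: 1/3 ≈ 0.333333.
Is 1/3 < 1? YES.
Since P[∪ A_i] ≤ 1/3 < 1, the complement has P[∩ A_i^c] ≥ 1 − 1/3 = 2/3 > 0, so some outcome avoids every A_i.

5·p = 1/3 ≈ 0.333333; existence CERTIFIED by the union bound.


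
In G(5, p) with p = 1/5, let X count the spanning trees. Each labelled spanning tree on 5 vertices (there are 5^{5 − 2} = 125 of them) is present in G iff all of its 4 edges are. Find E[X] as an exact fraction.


K_5 has 5^{5 − 2} = 125 labelled spanning trees.
For each such spanning tree H, let X_H = 1 if all 4 edges of H are present in G. Then P[X_H = 1] = p^{4} = (1/5)^{4} = 1/625.
By linearity of expectation: E[X] = Σ_H E[X_H] = 125 · p^{4} = 125 · 1/625 = 1/5.
Numerically: E[X] ≈ 0.2.

E[X] = 125 · (1/5)^{4} = 1/5 ≈ 0.2.


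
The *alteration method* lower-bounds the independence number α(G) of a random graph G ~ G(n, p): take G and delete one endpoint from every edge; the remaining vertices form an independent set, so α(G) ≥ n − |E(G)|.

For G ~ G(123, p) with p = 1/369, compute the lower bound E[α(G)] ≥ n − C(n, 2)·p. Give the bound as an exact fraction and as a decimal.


E[|E(G)|] = C(123, 2)·p = 7503 · (1/369) = 61/3.
E[α(G)] ≥ n − E[|E(G)|] = 123 − 61/3 = 308/3.
Numerically: ≈ 102.6667.
(This is only a lower bound; the true E[α(G)] may be larger.)

E[α(G)] ≥ 308/3 ≈ 102.6667.


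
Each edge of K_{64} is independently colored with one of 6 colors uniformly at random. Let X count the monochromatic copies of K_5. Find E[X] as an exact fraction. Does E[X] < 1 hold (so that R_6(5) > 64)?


E[X] = C(64, 5) · 6^{1 − 10} = 7624512 · 6^{−9} = 7624512/10077696.
As a reduced fraction: E[X] = 13237/17496 ≈ 0.7565729.
Is E[X] < 1? YES.
Since E[X] < 1, there exists a 6-coloring of K_{64} with no monochromatic K_5; hence R_6(5) > 64.

E[X] = 13237/17496 ≈ 0.7565729; E[X] < 1, so R_6(5) > 64.


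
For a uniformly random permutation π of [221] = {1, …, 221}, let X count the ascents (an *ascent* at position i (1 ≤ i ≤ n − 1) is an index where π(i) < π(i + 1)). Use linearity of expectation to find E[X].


Write X = Σ X_I over i = 1, …, 220, with X_I the indicator of one ascent.
There are 220 indicators.
For each fixed i, the pair (π(i), π(i+1)) is a uniformly random ordered pair of distinct values from {1, …, 221}; by symmetry P[π(i) < π(i+1)] = 1/2.
By linearity: E[X] = 220 · (1/2) = (221 − 1) · (1/2) = 110 ≈ 110.000.

E[X] = 110 = 110.000.


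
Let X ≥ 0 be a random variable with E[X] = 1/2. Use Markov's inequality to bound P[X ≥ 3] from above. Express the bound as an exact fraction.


μ = E[X] = 1/2, a = 3.
Markov: P[X ≥ 3] ≤ μ/a = (1/2)/3 = 1/6.
Numerically: ≈ 0.166667.
(Since a = 3 > μ = 0.500000, the bound 1/6 is < 1 and informative.)

P[X ≥ 3] ≤ 1/6 ≈ 0.166667.


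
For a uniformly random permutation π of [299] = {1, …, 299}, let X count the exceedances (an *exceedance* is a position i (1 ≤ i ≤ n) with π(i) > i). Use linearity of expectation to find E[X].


Write X = Σ_{i=1}^{299} X_i, where X_i = 1_{π(i) > i}.
For each fixed i, π(i) is uniform over {1, …, 299} (marginal of a uniform permutation), so P[π(i) > i] = (n − i)/n. Summing: Σ_{i=1}^{299} (n − i)/n = (0 + 1 + … + 298)/299 = 299(299 − 1)/(2·299) = (299 − 1)/2.
Hence E[X] = Σ_{i=1}^{299} (299 − i)/299 = 149 ≈ 149.000000.

E[X] = 149 = 149.000000.


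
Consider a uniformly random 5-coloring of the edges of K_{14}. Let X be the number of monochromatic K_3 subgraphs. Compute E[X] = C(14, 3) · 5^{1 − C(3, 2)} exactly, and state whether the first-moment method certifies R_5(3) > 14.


E[X] = C(14, 3) · 5^{1 − 3} = 364 · 5^{−2} = 364/25.
As a reduced fraction: E[X] = 364/25 ≈ 14.560000.
Is E[X] < 1? NO.
Since E[X] ≥ 1, the first-moment bound is inconclusive at n = 14; it does NOT by itself certify R_5(3) > 14.

E[X] = 364/25 ≈ 14.560000; E[X] ≥ 1; first-moment method inconclusive here.


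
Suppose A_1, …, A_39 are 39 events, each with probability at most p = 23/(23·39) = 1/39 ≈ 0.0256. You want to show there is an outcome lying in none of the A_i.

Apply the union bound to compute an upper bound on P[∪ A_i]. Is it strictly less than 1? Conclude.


Union bound: P[∪_{i=1}^{39} A_i] ≤ Σ_i P[A_i] ≤ 39·p = 39·(1/39) = 1.
Numerically: 1 ≈ 1.0000.
Is 1 < 1? NO.
Since the bound 1 is ≥ 1, the union bound is uninformative here; it does NOT by itself certify existence.

39·p = 1 ≈ 1.0000; existence NOT certified by the union bound.


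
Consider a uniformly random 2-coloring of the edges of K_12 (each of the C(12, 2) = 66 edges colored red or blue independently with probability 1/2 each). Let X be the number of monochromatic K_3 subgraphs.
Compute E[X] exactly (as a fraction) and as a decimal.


Let X = Σ_S X_S over the C(12, 3) = 220 subsets S of size 3, where X_S = 1 if the K_3 on S is monochromatic.
For a fixed S, the K_3 on S has C(3, 2) = 3 edges. P[all 3 edges red] = (1/2)^3, and likewise for blue, so P[monochromatic] = 2·(1/2)^3 = 2^{1 − 3} = 1/4.
By linearity: E[X] = C(12, 3) · 2^{1 − 3} = 220 · 1/4 = 55.
Numerically: E[X] ≈ 55.00000.

E[X] = C(12,3)·2^(1−C(3,2)) = 55 ≈ 55.00000.


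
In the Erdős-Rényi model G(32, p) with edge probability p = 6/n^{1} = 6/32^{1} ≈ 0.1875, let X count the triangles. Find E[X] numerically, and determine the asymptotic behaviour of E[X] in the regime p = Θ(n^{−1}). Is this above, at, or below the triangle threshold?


Number of potential triangles: C(32, 3) = 4960.
Each occurs with probability p³ ≈ (0.1875)³ ≈ 6.59179688e-03.
By linearity: E[X] = C(32, 3)·p³ ≈ 4960 · 6.59179688e-03 ≈ 32.695312.
Here α = 1, so p = 6/n is exactly at the triangle threshold p ~ 1/n. Asymptotically E[X] → c³/6 = 6³/6 = 36 ≈ 36.000000, a bounded constant. In this regime the triangle count is asymptotically Poisson(c³/6).

E[X] ≈ 32.695312; in regime p = Θ(1/n^{1}) E[X] stays bounded (at the triangle threshold p ~ 1/n).


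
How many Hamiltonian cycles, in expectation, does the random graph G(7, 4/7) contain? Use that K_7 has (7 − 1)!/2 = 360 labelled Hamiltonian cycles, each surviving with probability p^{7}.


K_7 has (7 − 1)!/2 = 360 labelled Hamiltonian cycles.
For each such Hamiltonian cycle H, let X_H = 1 if all 7 edges of H are present in G. Then P[X_H = 1] = p^{7} = (4/7)^{7} = 16384/823543.
Summing the indicators: E[X] = Σ_H E[X_H] = 360 · p^{7} = 360 · 16384/823543 = 5898240/823543.
Numerically: E[X] ≈ 7.162.

E[X] = 360 · (4/7)^{7} = 5898240/823543 ≈ 7.162.


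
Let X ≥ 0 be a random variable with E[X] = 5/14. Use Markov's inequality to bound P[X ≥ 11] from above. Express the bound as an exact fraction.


μ = E[X] = 5/14, a = 11.
Markov: P[X ≥ 11] ≤ μ/a = (5/14)/11 = 5/154.
Numerically: ≈ 0.032468.
(Since a = 11 > μ = 0.357143, the bound 5/154 is < 1 and informative.)

P[X ≥ 11] ≤ 5/154 ≈ 0.032468.


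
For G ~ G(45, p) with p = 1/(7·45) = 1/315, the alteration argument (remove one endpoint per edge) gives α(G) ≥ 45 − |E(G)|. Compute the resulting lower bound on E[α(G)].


E[|E(G)|] = C(45, 2)·p = 990 · (1/315) = 22/7.
E[α(G)] ≥ n − E[|E(G)|] = 45 − 22/7 = 293/7.
Numerically: ≈ 41.85714.
(This is only a lower bound; the true E[α(G)] may be larger.)

E[α(G)] ≥ 293/7 ≈ 41.85714.


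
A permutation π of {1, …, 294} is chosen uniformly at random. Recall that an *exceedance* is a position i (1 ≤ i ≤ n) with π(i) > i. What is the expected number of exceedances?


Write X = Σ_{i=1}^{294} X_i, where X_i = 1_{π(i) > i}.
For each fixed i, π(i) is uniform over {1, …, 294} (marginal of a uniform permutation), so P[π(i) > i] = (n − i)/n. Summing: Σ_{i=1}^{294} (n − i)/n = (0 + 1 + … + 293)/294 = 294(294 − 1)/(2·294) = (294 − 1)/2.
Hence E[X] = Σ_{i=1}^{294} (294 − i)/294 = 293/2 ≈ 146.500000.

E[X] = 293/2 = 146.500000.


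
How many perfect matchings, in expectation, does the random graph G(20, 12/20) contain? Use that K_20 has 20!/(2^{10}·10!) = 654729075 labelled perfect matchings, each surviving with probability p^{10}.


K_20 has 20!/(2^{10}·10!) = 654729075 labelled perfect matchings.
For each such perfect matching H, let X_H = 1 if all 10 edges of H are present in G. Then P[X_H = 1] = p^{10} = (3/5)^{10} = 59049/9765625.
By linearity of expectation: E[X] = Σ_H E[X_H] = 654729075 · p^{10} = 654729075 · 59049/9765625 = 1546443885987/390625.
Numerically: E[X] ≈ 3.959e+06.

E[X] = 654729075 · (3/5)^{10} = 1546443885987/390625 ≈ 3.959e+06.


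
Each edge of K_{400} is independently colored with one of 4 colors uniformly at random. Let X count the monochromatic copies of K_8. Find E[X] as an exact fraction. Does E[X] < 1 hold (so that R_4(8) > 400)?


E[X] = C(400, 8) · 4^{1 − 28} = 15148408086508950 · 4^{−27} = 15148408086508950/18014398509481984.
As a reduced fraction: E[X] = 7574204043254475/9007199254740992 ≈ 0.8409.
Is E[X] < 1? YES.
Since E[X] < 1, there exists a 4-coloring of K_{400} with no monochromatic K_8; hence R_4(8) > 400.

E[X] = 7574204043254475/9007199254740992 ≈ 0.8409; E[X] < 1, so R_4(8) > 400.


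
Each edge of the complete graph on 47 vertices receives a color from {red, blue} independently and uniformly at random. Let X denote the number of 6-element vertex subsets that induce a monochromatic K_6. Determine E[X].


Let X = Σ_S X_S over the C(47, 6) = 10737573 subsets S of size 6, where X_S = 1 if the K_6 on S is monochromatic.
For a fixed S, the K_6 on S has C(6, 2) = 15 edges. P[all 15 edges red] = (1/2)^15, and likewise for blue, so P[monochromatic] = 2·(1/2)^15 = 2^{1 − 15} = 1/16384.
By linearity of expectation: E[X] = C(47, 6) · 2^{1 − 15} = 10737573 · 1/16384 = 10737573/16384.
Numerically: E[X] ≈ 655.369.

E[X] = C(47,6)·2^(1−C(6,2)) = 10737573/16384 ≈ 655.369.


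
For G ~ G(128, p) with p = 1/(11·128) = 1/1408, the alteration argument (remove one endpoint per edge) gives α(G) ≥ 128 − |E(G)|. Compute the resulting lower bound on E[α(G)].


E[|E(G)|] = C(128, 2)·p = 8128 · (1/1408) = 127/22.
E[α(G)] ≥ n − E[|E(G)|] = 128 − 127/22 = 2689/22.
Numerically: ≈ 122.22727.
(This is only a lower bound; the true E[α(G)] may be larger.)

E[α(G)] ≥ 2689/22 ≈ 122.22727.


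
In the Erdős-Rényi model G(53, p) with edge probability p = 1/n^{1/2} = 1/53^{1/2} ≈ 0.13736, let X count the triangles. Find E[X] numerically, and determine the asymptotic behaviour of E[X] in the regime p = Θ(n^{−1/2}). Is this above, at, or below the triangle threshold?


Number of potential triangles: C(53, 3) = 23426.
Each occurs with probability p³ ≈ (0.13736)³ ≈ 2.5917088e-03.
By linearity: E[X] = C(53, 3)·p³ ≈ 23426 · 2.5917088e-03 ≈ 60.71337.
Since α = 1/2 < 1, p = c/n^{1/2} ≫ 1/n is above the triangle threshold p ~ 1/n. Asymptotically E[X] ~ (c³/6)·n^{3(1−α)} = (1³/6)·n^{1.5} → ∞; triangles are abundant w.h.p.

E[X] ≈ 60.71337; in regime p = Θ(1/n^{1/2}) E[X] diverges (above the triangle threshold p ~ 1/n).


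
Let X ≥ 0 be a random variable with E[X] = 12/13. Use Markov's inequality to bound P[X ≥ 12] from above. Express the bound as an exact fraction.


μ = E[X] = 12/13, a = 12.
Markov: P[X ≥ 12] ≤ μ/a = (12/13)/12 = 1/13.
Numerically: ≈ 0.076923.
(Since a = 12 > μ = 0.923077, the bound 1/13 is < 1 and informative.)

P[X ≥ 12] ≤ 1/13 ≈ 0.076923.


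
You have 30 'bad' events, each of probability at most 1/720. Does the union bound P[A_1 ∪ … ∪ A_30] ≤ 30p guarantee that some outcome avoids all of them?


Union bound: P[∪_{i=1}^{30} A_i] ≤ Σ_i P[A_i] ≤ 30·p = 30·(1/720) = 1/24.
Numerically: 1/24 ≈ 0.042.
Is 1/24 < 1? YES.
Since P[∪ A_i] ≤ 1/24 < 1, the complement has P[∩ A_i^c] ≥ 1 − 1/24 = 23/24 > 0, so some outcome avoids every A_i.

30·p = 1/24 ≈ 0.042; existence CERTIFIED by the union bound.


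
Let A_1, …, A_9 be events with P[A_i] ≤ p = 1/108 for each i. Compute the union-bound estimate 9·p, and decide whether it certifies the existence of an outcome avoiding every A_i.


Union bound: P[∪_{i=1}^{9} A_i] ≤ Σ_i P[A_i] ≤ 9·p = 9·(1/108) = 1/12.
Numerically: 1/12 ≈ 0.083333.
Is 1/12 < 1? YES.
Since P[∪ A_i] ≤ 1/12 < 1, the complement has P[∩ A_i^c] ≥ 1 − 1/12 = 11/12 > 0, so some outcome avoids every A_i.

9·p = 1/12 ≈ 0.083333; existence CERTIFIED by the union bound.
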